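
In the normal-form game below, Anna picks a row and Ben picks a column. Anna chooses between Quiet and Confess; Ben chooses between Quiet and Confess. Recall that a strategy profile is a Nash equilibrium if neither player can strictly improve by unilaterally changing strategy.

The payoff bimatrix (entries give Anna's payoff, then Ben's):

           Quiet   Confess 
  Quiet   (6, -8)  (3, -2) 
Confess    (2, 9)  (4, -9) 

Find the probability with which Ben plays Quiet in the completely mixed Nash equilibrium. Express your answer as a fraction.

1/5

Let c be the probability that Ben plays Quiet. In a completely mixed equilibrium, Anna must be indifferent between Quiet and Confess.
Anna's expected payoff from Quiet is 6c + 3(1−c); from Confess it is 2c + 4(1−c).
Setting these equal: 3c + 3 = −2c + 4, so c = 1/5.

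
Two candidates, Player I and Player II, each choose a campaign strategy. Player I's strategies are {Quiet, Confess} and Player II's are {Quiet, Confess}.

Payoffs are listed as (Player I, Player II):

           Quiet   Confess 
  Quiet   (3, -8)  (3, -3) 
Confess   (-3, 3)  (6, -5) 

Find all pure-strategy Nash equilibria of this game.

none

(Quiet, Quiet): Player II prefers Confess (-3 > -8) — not an equilibrium.
(Quiet, Confess): Player I prefers Confess (6 > 3) — not an equilibrium.
(Confess, Quiet): Player I prefers Quiet (3 > -3) — not an equilibrium.
(Confess, Confess): Player II prefers Quiet (3 > -5) — not an equilibrium.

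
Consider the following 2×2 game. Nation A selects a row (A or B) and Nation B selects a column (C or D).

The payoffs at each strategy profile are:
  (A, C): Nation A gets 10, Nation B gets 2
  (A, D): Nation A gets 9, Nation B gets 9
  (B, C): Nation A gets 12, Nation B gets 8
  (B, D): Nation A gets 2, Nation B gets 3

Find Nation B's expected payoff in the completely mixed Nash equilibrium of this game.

First find p, the probability Nation A plays A, from Nation B's indifference between C and D: 2p + 8(1−p) = 9p + 3(1−p), giving p = 5/12.
Since Nation B is indifferent in equilibrium, Nation B's expected payoff equals the payoff from either column against (5/12, 7/12). Using C: 2(5/12) + 8(7/12) = 11/2.

11/2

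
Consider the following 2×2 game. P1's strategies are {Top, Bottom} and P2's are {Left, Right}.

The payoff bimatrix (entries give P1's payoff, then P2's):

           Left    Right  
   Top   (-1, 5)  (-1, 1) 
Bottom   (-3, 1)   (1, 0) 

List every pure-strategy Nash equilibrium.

(Top, Left): P1 gets -1 ≥ -3 from Bottom, and P2 gets 5 ≥ 1 from Right — Nash equilibrium.
(Top, Right): P1 prefers Bottom (1 > -1); P2 prefers Left (5 > 1) — not an equilibrium.
(Bottom, Left): P1 prefers Top (-1 > -3) — not an equilibrium.
(Bottom, Right): P2 prefers Left (1 > 0) — not an equilibrium.

(Top, Left)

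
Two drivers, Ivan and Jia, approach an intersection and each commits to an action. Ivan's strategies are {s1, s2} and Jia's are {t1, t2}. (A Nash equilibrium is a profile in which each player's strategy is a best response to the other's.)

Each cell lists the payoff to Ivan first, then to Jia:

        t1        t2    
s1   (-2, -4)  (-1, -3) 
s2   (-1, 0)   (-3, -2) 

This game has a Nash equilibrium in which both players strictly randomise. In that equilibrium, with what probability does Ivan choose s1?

Let p be the probability that Ivan plays s1. In a completely mixed equilibrium, Jia must be indifferent between t1 and t2.
Jia's expected payoff from t1 is −4p; from t2 it is −3p − 2(1−p).
Setting these equal: −4p = −p − 2, so p = 2/3.

2/3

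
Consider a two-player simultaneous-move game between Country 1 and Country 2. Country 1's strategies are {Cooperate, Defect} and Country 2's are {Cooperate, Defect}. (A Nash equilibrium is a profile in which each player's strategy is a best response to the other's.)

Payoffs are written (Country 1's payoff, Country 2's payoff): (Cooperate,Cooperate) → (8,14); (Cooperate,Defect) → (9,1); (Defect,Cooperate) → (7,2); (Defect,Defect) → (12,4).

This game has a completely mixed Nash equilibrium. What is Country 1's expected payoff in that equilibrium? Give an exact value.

First find q, the probability Country 2 plays Cooperate, from Country 1's indifference between Cooperate and Defect: 8q + 9(1−q) = 7q + 12(1−q), giving q = 3/4.
Since Country 1 is indifferent in equilibrium, Country 1's expected payoff equals the payoff from either row against (3/4, 1/4). Using Cooperate: 8(3/4) + 9(1/4) = 33/4.

33/4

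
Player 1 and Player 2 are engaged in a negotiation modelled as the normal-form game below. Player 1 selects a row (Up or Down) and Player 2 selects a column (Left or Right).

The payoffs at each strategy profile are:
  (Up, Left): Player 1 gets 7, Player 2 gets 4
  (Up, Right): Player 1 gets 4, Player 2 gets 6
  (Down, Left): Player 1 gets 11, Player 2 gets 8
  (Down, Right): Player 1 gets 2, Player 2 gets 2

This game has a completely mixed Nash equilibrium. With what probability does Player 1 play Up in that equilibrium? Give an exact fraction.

3/4

Let x be the probability that Player 1 plays Up. In a completely mixed equilibrium, Player 2 must be indifferent between Left and Right.
Player 2's expected payoff from Left is 4x + 8(1−x); from Right it is 6x + 2(1−x).
Setting these equal: −4x + 8 = 4x + 2, so x = 3/4.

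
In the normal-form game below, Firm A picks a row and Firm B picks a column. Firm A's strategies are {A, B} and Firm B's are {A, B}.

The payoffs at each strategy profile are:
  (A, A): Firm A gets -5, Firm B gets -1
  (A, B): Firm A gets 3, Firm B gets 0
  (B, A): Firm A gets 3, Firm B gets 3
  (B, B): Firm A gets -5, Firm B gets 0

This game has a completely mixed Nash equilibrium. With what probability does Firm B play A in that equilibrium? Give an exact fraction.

1/2

Let q be the probability that Firm B plays A. In a completely mixed equilibrium, Firm A must be indifferent between A and B.
Firm A's expected payoff from A is −5q + 3(1−q); from B it is 3q − 5(1−q).
Setting these equal: −8q + 3 = 8q − 5, so q = 1/2.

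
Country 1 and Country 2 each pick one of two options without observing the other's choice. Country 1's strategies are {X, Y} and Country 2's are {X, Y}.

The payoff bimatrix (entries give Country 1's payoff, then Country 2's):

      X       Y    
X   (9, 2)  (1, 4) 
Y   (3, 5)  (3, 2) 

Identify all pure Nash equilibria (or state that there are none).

(X, X): Country 2 prefers Y (4 > 2) — not an equilibrium.
(X, Y): Country 1 prefers Y (3 > 1) — not an equilibrium.
(Y, X): Country 1 prefers X (9 > 3) — not an equilibrium.
(Y, Y): Country 2 prefers X (5 > 2) — not an equilibrium.

none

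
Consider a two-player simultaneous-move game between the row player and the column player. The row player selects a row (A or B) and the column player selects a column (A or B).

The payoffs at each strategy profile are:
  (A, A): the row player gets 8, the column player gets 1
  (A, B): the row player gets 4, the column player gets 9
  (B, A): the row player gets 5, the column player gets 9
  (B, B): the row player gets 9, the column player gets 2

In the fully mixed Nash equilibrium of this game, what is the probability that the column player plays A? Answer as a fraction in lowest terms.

5/8

Let y be the probability that the column player plays A. In a completely mixed equilibrium, the row player must be indifferent between A and B.
The row player's expected payoff from A is 8y + 4(1−y); from B it is 5y + 9(1−y).
Setting these equal: 4y + 4 = −4y + 9, so y = 5/8.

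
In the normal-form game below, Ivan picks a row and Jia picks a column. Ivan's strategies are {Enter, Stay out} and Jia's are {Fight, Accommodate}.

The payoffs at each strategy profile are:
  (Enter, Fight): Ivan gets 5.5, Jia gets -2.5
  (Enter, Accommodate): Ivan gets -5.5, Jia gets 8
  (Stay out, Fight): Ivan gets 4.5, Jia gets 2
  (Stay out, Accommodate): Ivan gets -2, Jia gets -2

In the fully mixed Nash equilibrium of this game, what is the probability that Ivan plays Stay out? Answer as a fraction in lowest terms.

Let p be the probability that Ivan plays Enter. In a completely mixed equilibrium, Jia must be indifferent between Fight and Accommodate.
Jia's expected payoff from Fight is −2.5p + 2(1−p); from Accommodate it is 8p − 2(1−p).
Setting these equal: −4.5p + 2 = 10p − 2, so p = 8/29.
Therefore Ivan plays Stay out with probability 1 − 8/29 = 21/29.

21/29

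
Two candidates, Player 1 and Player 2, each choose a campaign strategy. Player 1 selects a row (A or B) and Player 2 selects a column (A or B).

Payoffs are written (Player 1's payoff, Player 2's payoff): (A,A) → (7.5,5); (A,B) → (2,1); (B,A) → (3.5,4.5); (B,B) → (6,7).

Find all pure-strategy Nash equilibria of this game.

(A, A): Player 1 gets 7.5 ≥ 3.5 from B, and Player 2 gets 5 ≥ 1 from B — Nash equilibrium.
(A, B): Player 1 prefers B (6 > 2); Player 2 prefers A (5 > 1) — not an equilibrium.
(B, A): Player 1 prefers A (7.5 > 3.5); Player 2 prefers B (7 > 4.5) — not an equilibrium.
(B, B): Player 1 gets 6 ≥ 2 from A, and Player 2 gets 7 ≥ 4.5 from A — Nash equilibrium.

(A, A) and (B, B)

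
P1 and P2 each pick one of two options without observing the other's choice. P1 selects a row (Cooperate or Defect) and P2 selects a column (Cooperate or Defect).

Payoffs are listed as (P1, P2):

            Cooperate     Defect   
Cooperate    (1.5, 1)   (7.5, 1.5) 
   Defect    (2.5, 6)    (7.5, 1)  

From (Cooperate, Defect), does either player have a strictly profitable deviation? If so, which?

P1 at (Cooperate, Defect) earns 7.5; deviating to Defect yields 7.5 — not better.
P2 earns 1.5; deviating to Cooperate yields 1 — not better.
Neither player can strictly improve; the profile is a Nash equilibrium.

Neither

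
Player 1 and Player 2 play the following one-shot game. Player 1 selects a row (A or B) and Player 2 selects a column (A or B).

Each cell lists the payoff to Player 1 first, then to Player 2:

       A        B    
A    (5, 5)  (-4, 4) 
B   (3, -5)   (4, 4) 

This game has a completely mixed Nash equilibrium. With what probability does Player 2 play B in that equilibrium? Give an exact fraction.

1/5

Let q be the probability that Player 2 plays A. In a completely mixed equilibrium, Player 1 must be indifferent between A and B.
Player 1's expected payoff from A is 5q − 4(1−q); from B it is 3q + 4(1−q).
Setting these equal: 9q − 4 = −q + 4, so q = 4/5.
Therefore Player 2 plays B with probability 1 − 4/5 = 1/5.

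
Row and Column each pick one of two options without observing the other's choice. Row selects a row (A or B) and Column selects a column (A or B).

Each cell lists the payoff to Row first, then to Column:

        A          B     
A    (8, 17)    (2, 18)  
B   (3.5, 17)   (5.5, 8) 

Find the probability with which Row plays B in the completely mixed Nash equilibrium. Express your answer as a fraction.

Let p be the probability that Row plays A. In a completely mixed equilibrium, Column must be indifferent between A and B.
Column's expected payoff from A is 17p + 17(1−p); from B it is 18p + 8(1−p).
Setting these equal: 17 = 10p + 8, so p = 9/10.
Therefore Row plays B with probability 1 − 9/10 = 1/10.

1/10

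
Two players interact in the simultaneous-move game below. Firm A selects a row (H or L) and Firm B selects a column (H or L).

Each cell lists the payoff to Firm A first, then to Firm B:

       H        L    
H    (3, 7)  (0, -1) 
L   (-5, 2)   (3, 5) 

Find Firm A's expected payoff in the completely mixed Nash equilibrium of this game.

First find q, the probability Firm B plays H, from Firm A's indifference between H and L: 3q = −5q + 3(1−q), giving q = 3/11.
Since Firm A is indifferent in equilibrium, Firm A's expected payoff equals the payoff from either row against (3/11, 8/11). Using H: 3(3/11) = 9/11.

9/11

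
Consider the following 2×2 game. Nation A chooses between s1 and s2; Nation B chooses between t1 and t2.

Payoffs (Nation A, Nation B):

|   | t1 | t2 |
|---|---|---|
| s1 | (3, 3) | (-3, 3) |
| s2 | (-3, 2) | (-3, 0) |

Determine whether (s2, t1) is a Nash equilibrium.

At (s2, t1), Nation A earns -3; switching to s1 would give 3, so Nation A would deviate.
Nation B earns 2; switching to t2 would give 0, so Nation B has no profitable deviation.
Since at least one player can profitably deviate, this is not a Nash equilibrium.

No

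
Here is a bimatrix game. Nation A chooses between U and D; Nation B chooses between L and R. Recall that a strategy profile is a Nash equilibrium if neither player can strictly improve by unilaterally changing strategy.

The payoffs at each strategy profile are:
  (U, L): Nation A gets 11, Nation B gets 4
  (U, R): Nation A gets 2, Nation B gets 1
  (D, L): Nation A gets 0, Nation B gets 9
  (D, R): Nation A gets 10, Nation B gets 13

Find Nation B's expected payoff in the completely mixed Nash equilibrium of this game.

First find p, the probability Nation A plays U, from Nation B's indifference between L and R: 4p + 9(1−p) = p + 13(1−p), giving p = 4/7.
Since Nation B is indifferent in equilibrium, Nation B's expected payoff equals the payoff from either column against (4/7, 3/7). Using L: 4(4/7) + 9(3/7) = 43/7.

43/7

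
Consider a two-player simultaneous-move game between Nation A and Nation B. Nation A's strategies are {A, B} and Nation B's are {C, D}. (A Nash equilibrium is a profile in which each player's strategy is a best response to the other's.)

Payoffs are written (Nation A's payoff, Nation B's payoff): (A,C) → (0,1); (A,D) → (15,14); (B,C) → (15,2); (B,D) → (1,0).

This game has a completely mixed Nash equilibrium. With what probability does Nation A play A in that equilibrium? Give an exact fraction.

2/15

Let p be the probability that Nation A plays A. In a completely mixed equilibrium, Nation B must be indifferent between C and D.
Nation B's expected payoff from C is p + 2(1−p); from D it is 14p.
Setting these equal: −p + 2 = 14p, so p = 2/15.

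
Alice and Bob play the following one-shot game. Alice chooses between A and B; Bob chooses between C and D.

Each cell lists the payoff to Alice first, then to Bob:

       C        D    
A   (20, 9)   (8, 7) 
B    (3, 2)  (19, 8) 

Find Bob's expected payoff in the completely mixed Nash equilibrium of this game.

29/4

First find x, the probability Alice plays A, from Bob's indifference between C and D: 9x + 2(1−x) = 7x + 8(1−x), giving x = 3/4.
Since Bob is indifferent in equilibrium, Bob's expected payoff equals the payoff from either column against (3/4, 1/4). Using C: 9(3/4) + 2(1/4) = 29/4.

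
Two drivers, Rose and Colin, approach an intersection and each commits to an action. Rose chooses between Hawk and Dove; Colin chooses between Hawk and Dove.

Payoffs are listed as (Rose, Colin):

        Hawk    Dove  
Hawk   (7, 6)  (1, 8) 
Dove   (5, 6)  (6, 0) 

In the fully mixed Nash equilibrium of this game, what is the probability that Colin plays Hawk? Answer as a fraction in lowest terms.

5/7

Let q be the probability that Colin plays Hawk. In a completely mixed equilibrium, Rose must be indifferent between Hawk and Dove.
Rose's expected payoff from Hawk is 7q + (1−q); from Dove it is 5q + 6(1−q).
Setting these equal: 6q + 1 = −q + 6, so q = 5/7.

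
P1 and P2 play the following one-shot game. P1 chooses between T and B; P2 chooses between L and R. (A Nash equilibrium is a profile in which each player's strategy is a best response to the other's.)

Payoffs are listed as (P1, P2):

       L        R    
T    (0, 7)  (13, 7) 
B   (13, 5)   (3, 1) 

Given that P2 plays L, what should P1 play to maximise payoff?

Against L, P1 earns 0 from T and 13 from B.
So B is the best response.

B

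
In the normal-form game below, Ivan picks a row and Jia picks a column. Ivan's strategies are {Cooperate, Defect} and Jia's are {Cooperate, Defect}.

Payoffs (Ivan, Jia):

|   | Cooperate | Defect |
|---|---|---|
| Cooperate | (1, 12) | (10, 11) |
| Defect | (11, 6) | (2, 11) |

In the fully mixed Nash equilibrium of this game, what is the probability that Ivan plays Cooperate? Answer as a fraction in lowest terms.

5/6

Let r be the probability that Ivan plays Cooperate. In a completely mixed equilibrium, Jia must be indifferent between Cooperate and Defect.
Jia's expected payoff from Cooperate is 12r + 6(1−r); from Defect it is 11r + 11(1−r).
Setting these equal: 6r + 6 = 11, so r = 5/6.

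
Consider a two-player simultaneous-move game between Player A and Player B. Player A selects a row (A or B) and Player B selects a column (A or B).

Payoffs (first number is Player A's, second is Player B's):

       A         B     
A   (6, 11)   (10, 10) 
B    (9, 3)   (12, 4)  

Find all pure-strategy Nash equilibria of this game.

(A, A): Player A prefers B (9 > 6) — not an equilibrium.
(A, B): Player A prefers B (12 > 10); Player B prefers A (11 > 10) — not an equilibrium.
(B, A): Player B prefers B (4 > 3) — not an equilibrium.
(B, B): Player A gets 12 ≥ 10 from A, and Player B gets 4 ≥ 3 from A — Nash equilibrium.

(B, B)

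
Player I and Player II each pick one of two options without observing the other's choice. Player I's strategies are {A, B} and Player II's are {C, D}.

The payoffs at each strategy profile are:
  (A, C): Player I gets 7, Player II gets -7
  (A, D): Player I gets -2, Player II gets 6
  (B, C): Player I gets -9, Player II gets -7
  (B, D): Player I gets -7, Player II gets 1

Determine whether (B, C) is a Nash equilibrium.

At (B, C), Player I earns -9; switching to A would give 7, so Player I would deviate.
Player II earns -7; switching to D would give 1, so Player II would deviate.
Since at least one player can profitably deviate, this is not a Nash equilibrium.

No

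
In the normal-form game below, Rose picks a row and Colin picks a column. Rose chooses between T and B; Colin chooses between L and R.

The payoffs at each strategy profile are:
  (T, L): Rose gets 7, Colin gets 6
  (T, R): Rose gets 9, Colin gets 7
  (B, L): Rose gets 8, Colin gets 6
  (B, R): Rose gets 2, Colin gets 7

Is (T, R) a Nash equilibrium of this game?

Yes

At (T, R), Rose earns 9; switching to B would give 2, so Rose has no profitable deviation.
Colin earns 7; switching to L would give 6, so Colin has no profitable deviation.
Neither player can gain by a unilateral deviation, so this profile is a Nash equilibrium.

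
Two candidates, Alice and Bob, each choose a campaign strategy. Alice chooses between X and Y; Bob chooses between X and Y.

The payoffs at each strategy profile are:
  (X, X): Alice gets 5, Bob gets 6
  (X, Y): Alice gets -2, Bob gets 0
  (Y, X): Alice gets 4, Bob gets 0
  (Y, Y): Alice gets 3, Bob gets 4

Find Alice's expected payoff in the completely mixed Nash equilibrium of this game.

23/6

First find y, the probability Bob plays X, from Alice's indifference between X and Y: 5y − 2(1−y) = 4y + 3(1−y), giving y = 5/6.
Since Alice is indifferent in equilibrium, Alice's expected payoff equals the payoff from either row against (5/6, 1/6). Using X: 5(5/6) − 2(1/6) = 23/6.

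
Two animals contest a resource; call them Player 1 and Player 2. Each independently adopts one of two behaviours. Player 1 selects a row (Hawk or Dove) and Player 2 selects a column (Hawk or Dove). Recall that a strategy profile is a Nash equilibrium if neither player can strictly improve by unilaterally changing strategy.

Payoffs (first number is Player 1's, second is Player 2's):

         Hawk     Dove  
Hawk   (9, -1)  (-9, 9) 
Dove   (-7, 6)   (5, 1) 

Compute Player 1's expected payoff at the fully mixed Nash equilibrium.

First find y, the probability Player 2 plays Hawk, from Player 1's indifference between Hawk and Dove: 9y − 9(1−y) = −7y + 5(1−y), giving y = 7/15.
Since Player 1 is indifferent in equilibrium, Player 1's expected payoff equals the payoff from either row against (7/15, 8/15). Using Hawk: 9(7/15) − 9(8/15) = -3/5.

-3/5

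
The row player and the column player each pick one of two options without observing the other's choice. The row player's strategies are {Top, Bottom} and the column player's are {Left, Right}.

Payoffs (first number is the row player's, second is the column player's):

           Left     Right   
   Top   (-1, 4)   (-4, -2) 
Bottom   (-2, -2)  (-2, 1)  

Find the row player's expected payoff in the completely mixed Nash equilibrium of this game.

-2

First find q, the probability the column player plays Left, from the row player's indifference between Top and Bottom: −q − 4(1−q) = −2q − 2(1−q), giving q = 2/3.
Since the row player is indifferent in equilibrium, the row player's expected payoff equals the payoff from either row against (2/3, 1/3). Using Top: −(2/3) − 4(1/3) = -2.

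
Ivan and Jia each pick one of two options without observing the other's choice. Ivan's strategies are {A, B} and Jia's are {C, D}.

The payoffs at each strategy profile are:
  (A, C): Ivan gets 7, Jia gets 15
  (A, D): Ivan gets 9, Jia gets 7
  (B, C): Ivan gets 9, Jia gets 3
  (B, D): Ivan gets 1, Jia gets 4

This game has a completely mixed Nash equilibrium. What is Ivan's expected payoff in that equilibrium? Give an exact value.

37/5

First find q, the probability Jia plays C, from Ivan's indifference between A and B: 7q + 9(1−q) = 9q + (1−q), giving q = 4/5.
Since Ivan is indifferent in equilibrium, Ivan's expected payoff equals the payoff from either row against (4/5, 1/5). Using A: 7(4/5) + 9(1/5) = 37/5.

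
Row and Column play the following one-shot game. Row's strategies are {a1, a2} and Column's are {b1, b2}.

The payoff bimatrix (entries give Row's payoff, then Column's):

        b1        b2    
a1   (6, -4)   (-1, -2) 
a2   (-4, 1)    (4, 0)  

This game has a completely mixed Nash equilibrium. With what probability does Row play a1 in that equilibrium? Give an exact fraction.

1/3

Let x be the probability that Row plays a1. In a completely mixed equilibrium, Column must be indifferent between b1 and b2.
Column's expected payoff from b1 is −4x + (1−x); from b2 it is −2x.
Setting these equal: −5x + 1 = −2x, so x = 1/3.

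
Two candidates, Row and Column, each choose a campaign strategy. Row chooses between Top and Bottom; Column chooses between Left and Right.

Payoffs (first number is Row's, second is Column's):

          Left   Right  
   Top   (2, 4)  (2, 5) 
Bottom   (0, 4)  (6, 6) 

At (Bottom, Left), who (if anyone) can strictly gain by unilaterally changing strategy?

Row at (Bottom, Left) earns 0; deviating to Top yields 2 — a strict improvement.
Column earns 4; deviating to Right yields 6 — a strict improvement.
Both Row and Column have strictly profitable deviations.

Both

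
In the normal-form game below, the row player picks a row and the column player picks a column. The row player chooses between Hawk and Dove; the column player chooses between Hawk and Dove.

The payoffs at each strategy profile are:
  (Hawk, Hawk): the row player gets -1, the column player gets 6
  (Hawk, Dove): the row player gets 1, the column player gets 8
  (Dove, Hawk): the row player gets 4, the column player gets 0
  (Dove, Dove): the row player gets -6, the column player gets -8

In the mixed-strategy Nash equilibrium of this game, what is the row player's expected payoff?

-1/6

First find q, the probability the column player plays Hawk, from the row player's indifference between Hawk and Dove: −q + (1−q) = 4q − 6(1−q), giving q = 7/12.
Since the row player is indifferent in equilibrium, the row player's expected payoff equals the payoff from either row against (7/12, 5/12). Using Hawk: −(7/12) + (5/12) = -1/6.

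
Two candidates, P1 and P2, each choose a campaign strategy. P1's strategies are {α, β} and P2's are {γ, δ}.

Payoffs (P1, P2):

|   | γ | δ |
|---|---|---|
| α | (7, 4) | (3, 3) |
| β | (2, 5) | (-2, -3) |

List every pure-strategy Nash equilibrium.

(α, γ)

(α, γ): P1 gets 7 ≥ 2 from β, and P2 gets 4 ≥ 3 from δ — Nash equilibrium.
(α, δ): P2 prefers γ (4 > 3) — not an equilibrium.
(β, γ): P1 prefers α (7 > 2) — not an equilibrium.
(β, δ): P1 prefers α (3 > -2); P2 prefers γ (5 > -3) — not an equilibrium.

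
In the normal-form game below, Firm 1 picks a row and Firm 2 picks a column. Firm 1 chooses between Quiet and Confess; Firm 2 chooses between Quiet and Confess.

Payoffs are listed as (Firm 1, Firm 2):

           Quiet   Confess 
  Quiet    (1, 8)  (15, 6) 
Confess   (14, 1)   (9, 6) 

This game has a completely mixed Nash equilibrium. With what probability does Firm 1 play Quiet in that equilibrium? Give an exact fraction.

Let r be the probability that Firm 1 plays Quiet. In a completely mixed equilibrium, Firm 2 must be indifferent between Quiet and Confess.
Firm 2's expected payoff from Quiet is 8r + (1−r); from Confess it is 6r + 6(1−r).
Setting these equal: 7r + 1 = 6, so r = 5/7.

5/7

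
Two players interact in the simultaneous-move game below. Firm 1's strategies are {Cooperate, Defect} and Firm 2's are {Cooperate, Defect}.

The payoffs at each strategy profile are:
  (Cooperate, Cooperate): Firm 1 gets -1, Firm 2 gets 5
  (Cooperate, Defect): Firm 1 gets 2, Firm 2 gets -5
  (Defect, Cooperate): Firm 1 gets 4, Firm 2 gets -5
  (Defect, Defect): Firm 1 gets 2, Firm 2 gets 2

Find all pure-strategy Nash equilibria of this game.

(Cooperate, Cooperate): Firm 1 prefers Defect (4 > -1) — not an equilibrium.
(Cooperate, Defect): Firm 2 prefers Cooperate (5 > -5) — not an equilibrium.
(Defect, Cooperate): Firm 2 prefers Defect (2 > -5) — not an equilibrium.
(Defect, Defect): Firm 1 gets 2 ≥ 2 from Cooperate, and Firm 2 gets 2 ≥ -5 from Cooperate — Nash equilibrium.

(Defect, Defect)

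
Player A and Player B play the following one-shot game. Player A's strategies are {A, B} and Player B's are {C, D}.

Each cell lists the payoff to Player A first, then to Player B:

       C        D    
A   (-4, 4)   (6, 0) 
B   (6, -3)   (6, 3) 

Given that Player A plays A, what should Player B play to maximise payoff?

C

Against A, Player B earns 4 from C and 0 from D.
So C is the best response.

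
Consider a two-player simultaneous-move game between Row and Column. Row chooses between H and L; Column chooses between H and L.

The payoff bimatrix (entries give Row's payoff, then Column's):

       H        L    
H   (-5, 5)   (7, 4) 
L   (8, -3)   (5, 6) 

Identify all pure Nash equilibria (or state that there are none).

(H, H): Row prefers L (8 > -5) — not an equilibrium.
(H, L): Column prefers H (5 > 4) — not an equilibrium.
(L, H): Column prefers L (6 > -3) — not an equilibrium.
(L, L): Row prefers H (7 > 5) — not an equilibrium.

none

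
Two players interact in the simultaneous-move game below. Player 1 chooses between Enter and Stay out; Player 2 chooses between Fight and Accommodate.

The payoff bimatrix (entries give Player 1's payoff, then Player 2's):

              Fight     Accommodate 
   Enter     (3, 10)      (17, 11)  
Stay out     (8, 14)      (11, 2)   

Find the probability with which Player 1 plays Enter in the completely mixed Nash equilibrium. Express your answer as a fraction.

Let x be the probability that Player 1 plays Enter. In a completely mixed equilibrium, Player 2 must be indifferent between Fight and Accommodate.
Player 2's expected payoff from Fight is 10x + 14(1−x); from Accommodate it is 11x + 2(1−x).
Setting these equal: −4x + 14 = 9x + 2, so x = 12/13.

12/13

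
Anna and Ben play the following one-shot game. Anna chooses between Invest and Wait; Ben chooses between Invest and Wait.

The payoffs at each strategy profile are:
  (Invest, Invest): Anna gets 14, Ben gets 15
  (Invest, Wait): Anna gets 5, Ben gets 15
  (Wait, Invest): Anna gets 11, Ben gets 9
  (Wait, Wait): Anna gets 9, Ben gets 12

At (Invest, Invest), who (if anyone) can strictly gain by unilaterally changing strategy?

Neither

Anna at (Invest, Invest) earns 14; deviating to Wait yields 11 — not better.
Ben earns 15; deviating to Wait yields 15 — not better.
Neither player can strictly improve; the profile is a Nash equilibrium.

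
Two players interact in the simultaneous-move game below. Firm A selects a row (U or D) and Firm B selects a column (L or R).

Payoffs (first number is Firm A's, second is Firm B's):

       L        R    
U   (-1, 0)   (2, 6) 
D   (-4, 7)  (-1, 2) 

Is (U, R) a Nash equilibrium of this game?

Yes

At (U, R), Firm A earns 2; switching to D would give -1, so Firm A has no profitable deviation.
Firm B earns 6; switching to L would give 0, so Firm B has no profitable deviation.
Neither player can gain by a unilateral deviation, so this profile is a Nash equilibrium.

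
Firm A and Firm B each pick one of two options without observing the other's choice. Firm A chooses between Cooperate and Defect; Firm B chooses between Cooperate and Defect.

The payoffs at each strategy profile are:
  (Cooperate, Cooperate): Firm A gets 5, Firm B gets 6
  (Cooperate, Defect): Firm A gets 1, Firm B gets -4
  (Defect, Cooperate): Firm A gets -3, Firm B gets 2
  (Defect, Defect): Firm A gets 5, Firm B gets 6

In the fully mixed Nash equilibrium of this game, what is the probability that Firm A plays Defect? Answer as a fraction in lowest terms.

5/7

Let r be the probability that Firm A plays Cooperate. In a completely mixed equilibrium, Firm B must be indifferent between Cooperate and Defect.
Firm B's expected payoff from Cooperate is 6r + 2(1−r); from Defect it is −4r + 6(1−r).
Setting these equal: 4r + 2 = −10r + 6, so r = 2/7.
Therefore Firm A plays Defect with probability 1 − 2/7 = 5/7.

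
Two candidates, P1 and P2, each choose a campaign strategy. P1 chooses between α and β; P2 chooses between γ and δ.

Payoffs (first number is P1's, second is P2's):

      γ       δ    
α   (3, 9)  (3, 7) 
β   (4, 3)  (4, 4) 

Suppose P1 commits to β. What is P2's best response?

Against β, P2 earns 3 from γ and 4 from δ.
So δ is the best response.

δ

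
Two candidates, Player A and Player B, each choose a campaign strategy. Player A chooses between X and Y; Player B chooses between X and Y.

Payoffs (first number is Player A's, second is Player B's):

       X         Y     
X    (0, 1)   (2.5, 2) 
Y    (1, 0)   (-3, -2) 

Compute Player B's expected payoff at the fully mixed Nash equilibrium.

2/3

First find x, the probability Player A plays X, from Player B's indifference between X and Y: x = 2x − 2(1−x), giving x = 2/3.
Since Player B is indifferent in equilibrium, Player B's expected payoff equals the payoff from either column against (2/3, 1/3). Using X: (2/3) = 2/3.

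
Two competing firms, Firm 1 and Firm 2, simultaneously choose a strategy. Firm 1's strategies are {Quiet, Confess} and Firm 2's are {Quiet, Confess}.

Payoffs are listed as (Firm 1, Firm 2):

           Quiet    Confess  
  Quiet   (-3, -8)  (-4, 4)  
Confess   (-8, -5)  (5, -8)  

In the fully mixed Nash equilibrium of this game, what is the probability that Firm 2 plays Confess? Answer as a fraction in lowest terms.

Let q be the probability that Firm 2 plays Quiet. In a completely mixed equilibrium, Firm 1 must be indifferent between Quiet and Confess.
Firm 1's expected payoff from Quiet is −3q − 4(1−q); from Confess it is −8q + 5(1−q).
Setting these equal: q − 4 = −13q + 5, so q = 9/14.
Therefore Firm 2 plays Confess with probability 1 − 9/14 = 5/14.

5/14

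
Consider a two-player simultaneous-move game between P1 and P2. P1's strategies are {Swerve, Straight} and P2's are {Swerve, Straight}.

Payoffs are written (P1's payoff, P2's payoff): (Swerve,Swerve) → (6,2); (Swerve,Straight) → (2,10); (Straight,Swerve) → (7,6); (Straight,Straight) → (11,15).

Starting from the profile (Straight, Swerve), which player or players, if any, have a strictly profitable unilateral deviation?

P1 at (Straight, Swerve) earns 7; deviating to Swerve yields 6 — not better.
P2 earns 6; deviating to Straight yields 15 — a strict improvement.
Only P2 has a strictly profitable deviation.

P2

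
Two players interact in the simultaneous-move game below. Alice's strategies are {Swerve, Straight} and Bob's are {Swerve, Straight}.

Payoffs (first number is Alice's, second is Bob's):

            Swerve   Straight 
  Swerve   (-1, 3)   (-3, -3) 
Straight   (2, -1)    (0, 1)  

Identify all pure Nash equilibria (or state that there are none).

(Straight, Straight)

(Swerve, Swerve): Alice prefers Straight (2 > -1) — not an equilibrium.
(Swerve, Straight): Alice prefers Straight (0 > -3); Bob prefers Swerve (3 > -3) — not an equilibrium.
(Straight, Swerve): Bob prefers Straight (1 > -1) — not an equilibrium.
(Straight, Straight): Alice gets 0 ≥ -3 from Swerve, and Bob gets 1 ≥ -1 from Swerve — Nash equilibrium.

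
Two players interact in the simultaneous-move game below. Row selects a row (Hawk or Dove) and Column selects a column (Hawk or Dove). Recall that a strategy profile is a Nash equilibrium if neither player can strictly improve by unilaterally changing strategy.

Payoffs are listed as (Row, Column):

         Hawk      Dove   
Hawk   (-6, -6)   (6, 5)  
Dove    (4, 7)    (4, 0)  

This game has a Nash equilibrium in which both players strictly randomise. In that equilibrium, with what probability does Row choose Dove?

Let x be the probability that Row plays Hawk. In a completely mixed equilibrium, Column must be indifferent between Hawk and Dove.
Column's expected payoff from Hawk is −6x + 7(1−x); from Dove it is 5x.
Setting these equal: −13x + 7 = 5x, so x = 7/18.
Therefore Row plays Dove with probability 1 − 7/18 = 11/18.

11/18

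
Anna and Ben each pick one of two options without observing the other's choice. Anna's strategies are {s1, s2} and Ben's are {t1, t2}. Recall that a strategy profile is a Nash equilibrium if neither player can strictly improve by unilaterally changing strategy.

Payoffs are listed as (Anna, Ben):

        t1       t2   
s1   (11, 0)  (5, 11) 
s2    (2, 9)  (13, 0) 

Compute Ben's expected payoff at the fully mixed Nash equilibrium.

First find x, the probability Anna plays s1, from Ben's indifference between t1 and t2: 9(1−x) = 11x, giving x = 9/20.
Since Ben is indifferent in equilibrium, Ben's expected payoff equals the payoff from either column against (9/20, 11/20). Using t1: 9(11/20) = 99/20.

99/20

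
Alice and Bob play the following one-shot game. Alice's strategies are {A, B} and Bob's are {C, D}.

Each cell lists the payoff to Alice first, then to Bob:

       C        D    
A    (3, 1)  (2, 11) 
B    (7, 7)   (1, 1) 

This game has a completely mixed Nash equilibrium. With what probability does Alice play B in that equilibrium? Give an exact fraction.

Let x be the probability that Alice plays A. In a completely mixed equilibrium, Bob must be indifferent between C and D.
Bob's expected payoff from C is x + 7(1−x); from D it is 11x + (1−x).
Setting these equal: −6x + 7 = 10x + 1, so x = 3/8.
Therefore Alice plays B with probability 1 − 3/8 = 5/8.

5/8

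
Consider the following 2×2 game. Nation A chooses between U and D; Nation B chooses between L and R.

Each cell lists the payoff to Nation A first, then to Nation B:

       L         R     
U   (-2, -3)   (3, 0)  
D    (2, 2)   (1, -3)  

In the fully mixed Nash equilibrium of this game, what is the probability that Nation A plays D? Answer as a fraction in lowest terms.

3/8

Let p be the probability that Nation A plays U. In a completely mixed equilibrium, Nation B must be indifferent between L and R.
Nation B's expected payoff from L is −3p + 2(1−p); from R it is −3(1−p).
Setting these equal: −5p + 2 = 3p − 3, so p = 5/8.
Therefore Nation A plays D with probability 1 − 5/8 = 3/8.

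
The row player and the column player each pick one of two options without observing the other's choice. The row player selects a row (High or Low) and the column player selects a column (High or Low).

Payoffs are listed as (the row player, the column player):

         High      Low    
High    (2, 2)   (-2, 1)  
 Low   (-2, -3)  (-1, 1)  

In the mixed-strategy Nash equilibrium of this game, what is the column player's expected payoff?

1

First find x, the probability the row player plays High, from the column player's indifference between High and Low: 2x − 3(1−x) = x + (1−x), giving x = 4/5.
Since the column player is indifferent in equilibrium, the column player's expected payoff equals the payoff from either column against (4/5, 1/5). Using High: 2(4/5) − 3(1/5) = 1.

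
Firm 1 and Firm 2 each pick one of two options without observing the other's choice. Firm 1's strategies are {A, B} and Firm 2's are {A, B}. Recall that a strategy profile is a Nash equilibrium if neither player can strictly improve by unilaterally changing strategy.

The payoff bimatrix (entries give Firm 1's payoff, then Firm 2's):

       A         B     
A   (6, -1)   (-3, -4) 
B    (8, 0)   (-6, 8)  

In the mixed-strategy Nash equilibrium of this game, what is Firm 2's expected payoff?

First find x, the probability Firm 1 plays A, from Firm 2's indifference between A and B: −x = −4x + 8(1−x), giving x = 8/11.
Since Firm 2 is indifferent in equilibrium, Firm 2's expected payoff equals the payoff from either column against (8/11, 3/11). Using A: −(8/11) = -8/11.

-8/11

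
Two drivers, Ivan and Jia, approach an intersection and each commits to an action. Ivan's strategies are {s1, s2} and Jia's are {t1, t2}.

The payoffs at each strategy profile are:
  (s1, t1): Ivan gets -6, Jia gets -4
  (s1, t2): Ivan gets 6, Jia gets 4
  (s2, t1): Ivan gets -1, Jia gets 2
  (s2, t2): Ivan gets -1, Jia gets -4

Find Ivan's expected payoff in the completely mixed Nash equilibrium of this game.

-1

First find y, the probability Jia plays t1, from Ivan's indifference between s1 and s2: −6y + 6(1−y) = −y − (1−y), giving y = 7/12.
Since Ivan is indifferent in equilibrium, Ivan's expected payoff equals the payoff from either row against (7/12, 5/12). Using s1: −6(7/12) + 6(5/12) = -1.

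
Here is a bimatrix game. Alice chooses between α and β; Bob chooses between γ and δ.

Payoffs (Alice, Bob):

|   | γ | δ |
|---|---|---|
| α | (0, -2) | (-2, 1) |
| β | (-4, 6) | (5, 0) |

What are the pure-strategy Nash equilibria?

none

(α, γ): Bob prefers δ (1 > -2) — not an equilibrium.
(α, δ): Alice prefers β (5 > -2) — not an equilibrium.
(β, γ): Alice prefers α (0 > -4) — not an equilibrium.
(β, δ): Bob prefers γ (6 > 0) — not an equilibrium.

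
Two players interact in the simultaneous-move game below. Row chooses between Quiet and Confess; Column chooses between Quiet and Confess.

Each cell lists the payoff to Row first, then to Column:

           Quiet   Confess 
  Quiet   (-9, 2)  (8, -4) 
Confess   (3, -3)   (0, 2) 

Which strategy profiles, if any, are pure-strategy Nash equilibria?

none

(Quiet, Quiet): Row prefers Confess (3 > -9) — not an equilibrium.
(Quiet, Confess): Column prefers Quiet (2 > -4) — not an equilibrium.
(Confess, Quiet): Column prefers Confess (2 > -3) — not an equilibrium.
(Confess, Confess): Row prefers Quiet (8 > 0) — not an equilibrium.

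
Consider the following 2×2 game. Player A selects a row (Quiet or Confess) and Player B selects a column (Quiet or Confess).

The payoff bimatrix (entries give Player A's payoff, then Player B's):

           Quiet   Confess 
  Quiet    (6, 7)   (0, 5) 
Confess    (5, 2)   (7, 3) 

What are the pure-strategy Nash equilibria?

(Quiet, Quiet): Player A gets 6 ≥ 5 from Confess, and Player B gets 7 ≥ 5 from Confess — Nash equilibrium.
(Quiet, Confess): Player A prefers Confess (7 > 0); Player B prefers Quiet (7 > 5) — not an equilibrium.
(Confess, Quiet): Player A prefers Quiet (6 > 5); Player B prefers Confess (3 > 2) — not an equilibrium.
(Confess, Confess): Player A gets 7 ≥ 0 from Quiet, and Player B gets 3 ≥ 2 from Quiet — Nash equilibrium.

(Quiet, Quiet) and (Confess, Confess)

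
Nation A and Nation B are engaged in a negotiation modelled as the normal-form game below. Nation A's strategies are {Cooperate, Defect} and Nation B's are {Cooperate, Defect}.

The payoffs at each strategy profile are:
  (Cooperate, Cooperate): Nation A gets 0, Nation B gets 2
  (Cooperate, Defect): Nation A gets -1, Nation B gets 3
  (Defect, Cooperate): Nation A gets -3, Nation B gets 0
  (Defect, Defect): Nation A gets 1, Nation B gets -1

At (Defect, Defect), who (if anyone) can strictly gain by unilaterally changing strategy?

Nation B

Nation A at (Defect, Defect) earns 1; deviating to Cooperate yields -1 — not better.
Nation B earns -1; deviating to Cooperate yields 0 — a strict improvement.
Only Nation B has a strictly profitable deviation.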